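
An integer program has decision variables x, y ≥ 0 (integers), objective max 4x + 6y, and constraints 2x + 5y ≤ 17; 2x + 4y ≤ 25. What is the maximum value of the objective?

32

Relaxing integrality, the LP optimum is 34.00 at (x,y) = (8.5, 0), which is not an integer point.
(x,y)=(8,0) is feasible, giving 32.
(x,y)=(7,0) is feasible, giving 28.
The best lattice point is (8,0), giving 32.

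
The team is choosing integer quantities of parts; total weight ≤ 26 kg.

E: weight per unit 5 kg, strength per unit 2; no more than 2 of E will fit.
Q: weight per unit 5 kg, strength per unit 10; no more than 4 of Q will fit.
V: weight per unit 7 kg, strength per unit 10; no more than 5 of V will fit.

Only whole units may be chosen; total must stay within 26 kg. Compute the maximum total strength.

42

Take 1×E and 4×Q: weight 25 ≤ 26, strength 1·2 + 4·10 = 42.
Q has the best ratio (10/5) and is taken to its limit of 4; remaining capacity is filled optimally with the others.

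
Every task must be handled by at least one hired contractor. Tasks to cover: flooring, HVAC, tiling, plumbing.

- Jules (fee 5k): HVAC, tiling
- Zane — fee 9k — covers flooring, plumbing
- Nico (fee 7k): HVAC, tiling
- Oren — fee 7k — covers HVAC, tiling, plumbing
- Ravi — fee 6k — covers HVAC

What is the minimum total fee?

The greedy cost-per-new-task heuristic would pick Oren and Zane for 16, but a cheaper cover exists.
Choose Jules and Zane: together they cover flooring, HVAC, tiling, plumbing — every task.
Total fee: 5 + 9 = 14.
No cover costs less than 14.

14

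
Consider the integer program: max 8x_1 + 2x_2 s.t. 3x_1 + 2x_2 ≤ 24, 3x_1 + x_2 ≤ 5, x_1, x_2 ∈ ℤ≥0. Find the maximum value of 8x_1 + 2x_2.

The continuous relaxation peaks at (1.67, 0) with value 13.33; rounding to a feasible lattice point costs some objective.
(x_1,x_2)=(1,2) is feasible, giving 12.
(x_1,x_2)=(1,1) is feasible, giving 10.
(x_1,x_2)=(1,0) is feasible, giving 8.
The best lattice point is (1,2), giving 12.

12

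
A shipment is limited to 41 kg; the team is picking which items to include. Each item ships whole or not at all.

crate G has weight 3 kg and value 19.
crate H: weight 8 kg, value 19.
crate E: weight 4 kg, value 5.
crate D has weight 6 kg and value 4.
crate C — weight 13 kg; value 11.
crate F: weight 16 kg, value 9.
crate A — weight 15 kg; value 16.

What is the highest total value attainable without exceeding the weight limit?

65

Allowing fractional choices, the relaxed optimum would be about 68.3, but items are indivisible.
crate G + crate H + crate E + crate D + crate A: weight 3 + 8 + 4 + 6 + 15 = 36 ≤ 41, value 19 + 19 + 5 + 4 + 16 = 63.
crate G + crate H + crate C + crate A: weight 3 + 8 + 13 + 15 = 39 ≤ 41, value 19 + 19 + 11 + 16 = 65.
Best is crate G, crate H, crate C, and crate A with total value 65.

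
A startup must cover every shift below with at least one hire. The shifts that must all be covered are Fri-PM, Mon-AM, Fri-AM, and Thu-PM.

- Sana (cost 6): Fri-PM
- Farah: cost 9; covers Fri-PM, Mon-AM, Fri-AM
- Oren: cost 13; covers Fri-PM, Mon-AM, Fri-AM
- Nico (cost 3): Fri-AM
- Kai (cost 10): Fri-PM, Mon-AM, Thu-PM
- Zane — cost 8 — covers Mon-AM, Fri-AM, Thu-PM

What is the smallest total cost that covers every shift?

13

The greedy cost-per-new-shift heuristic would pick Zane and Sana for 14, but a cheaper cover exists.
Choose Nico and Kai: together they cover Fri-PM, Mon-AM, Fri-AM, Thu-PM — every shift.
Total cost: 3 + 10 = 13.
No cover costs less than 13.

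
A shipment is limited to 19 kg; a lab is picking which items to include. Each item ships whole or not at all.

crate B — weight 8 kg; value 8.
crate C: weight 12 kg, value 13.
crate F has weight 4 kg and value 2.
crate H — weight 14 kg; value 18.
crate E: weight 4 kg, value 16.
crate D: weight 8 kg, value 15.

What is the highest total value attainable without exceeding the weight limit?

34

Take crate H and crate E: weight 14 + 4 = 18 ≤ 19, value 18 + 16 = 34.
No other feasible combination does better.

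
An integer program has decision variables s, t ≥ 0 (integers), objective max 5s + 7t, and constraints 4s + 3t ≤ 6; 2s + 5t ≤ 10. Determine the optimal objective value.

(s,t)=(0,2): 4·0+3·2=6≤6, 2·0+5·2=10≤10, objective 14.
(s,t)=(0,1): 4·0+3·1=3≤6, 2·0+5·1=5≤10, objective 7.
No feasible integer point exceeds 14.

14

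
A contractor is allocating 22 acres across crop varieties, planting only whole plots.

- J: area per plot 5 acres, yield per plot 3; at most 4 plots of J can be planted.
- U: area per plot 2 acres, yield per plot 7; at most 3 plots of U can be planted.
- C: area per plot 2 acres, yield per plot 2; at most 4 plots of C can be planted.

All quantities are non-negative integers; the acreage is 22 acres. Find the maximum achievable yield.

1×J, 3×U, and 4×C: area 19 ≤ 22, yield 1·3 + 3·7 + 4·2 = 32.
2×J, 3×U, and 3×C: area 22 ≤ 22, yield 2·3 + 3·7 + 3·2 = 33.
Best is 33.

33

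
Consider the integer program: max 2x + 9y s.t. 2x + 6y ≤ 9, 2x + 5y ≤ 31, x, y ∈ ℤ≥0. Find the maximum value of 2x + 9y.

Relaxing integrality, the LP optimum is 13.50 at (x,y) = (0, 1.5), which is not an integer point.
(x,y)=(1,1): 2·1+6·1=8≤9, 2·1+5·1=7≤31, objective 11.
(x,y)=(0,1): 2·0+6·1=6≤9, 2·0+5·1=5≤31, objective 9.
(x,y)=(2,0): 2·2+6·0=4≤9, 2·2+5·0=4≤31, objective 4.
(x,y)=(1,0): 2·1+6·0=2≤9, 2·1+5·0=2≤31, objective 2.
Maximum is 11 at (x,y)=(1,1).

11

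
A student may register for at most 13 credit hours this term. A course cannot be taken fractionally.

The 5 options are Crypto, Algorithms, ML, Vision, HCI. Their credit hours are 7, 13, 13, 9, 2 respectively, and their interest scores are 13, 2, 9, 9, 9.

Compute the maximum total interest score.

Crypto + HCI: credit hours 7 + 2 = 9 ≤ 13, interest score 13 + 9 = 22.
Crypto: credit hours 7 ≤ 13, interest score 13.
Vision + HCI: credit hours 9 + 2 = 11 ≤ 13, interest score 9 + 9 = 18.
Best is Crypto and HCI with total interest score 22.

22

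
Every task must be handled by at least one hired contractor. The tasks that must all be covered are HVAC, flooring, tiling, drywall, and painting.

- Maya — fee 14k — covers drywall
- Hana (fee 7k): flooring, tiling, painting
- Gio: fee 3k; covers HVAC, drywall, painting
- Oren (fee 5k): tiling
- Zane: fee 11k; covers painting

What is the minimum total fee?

Choose Hana and Gio: together they cover HVAC, flooring, tiling, drywall, painting — every task.
Total fee: 7 + 3 = 10.
No cover costs less than 10.

10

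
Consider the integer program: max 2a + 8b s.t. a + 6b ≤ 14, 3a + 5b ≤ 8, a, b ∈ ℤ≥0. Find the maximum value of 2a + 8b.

(a,b)=(1,1): 1·1+6·1=7≤14, 3·1+5·1=8≤8, objective 10.
(a,b)=(0,1): 1·0+6·1=6≤14, 3·0+5·1=5≤8, objective 8.
The best lattice point is (1,1), giving 10.

10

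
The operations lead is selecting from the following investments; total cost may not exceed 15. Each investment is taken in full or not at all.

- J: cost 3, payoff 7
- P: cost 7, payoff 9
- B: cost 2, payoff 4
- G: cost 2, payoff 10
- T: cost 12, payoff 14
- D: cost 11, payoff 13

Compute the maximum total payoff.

30

Allowing fractional choices, the relaxed optimum would be about 31.2, but investments are indivisible.
B + G + D: cost 2 + 2 + 11 = 15 ≤ 15, payoff 4 + 10 + 13 = 27.
J + P + B + G: cost 3 + 7 + 2 + 2 = 14 ≤ 15, payoff 7 + 9 + 4 + 10 = 30.
Best is J, P, B, and G with total payoff 30.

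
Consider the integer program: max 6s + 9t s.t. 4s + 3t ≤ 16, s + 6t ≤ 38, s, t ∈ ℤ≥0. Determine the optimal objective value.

Relaxing integrality, the LP optimum is 48.00 at (s,t) = (0, 5.33), which is not an integer point.
(s,t)=(0,5): 4·0+3·5=15≤16, 1·0+6·5=30≤38, objective 45.
(s,t)=(1,4): 4·1+3·4=16≤16, 1·1+6·4=25≤38, objective 42.
(s,t)=(0,4): 4·0+3·4=12≤16, 1·0+6·4=24≤38, objective 36.
Maximum is 45 at (s,t)=(0,5).

45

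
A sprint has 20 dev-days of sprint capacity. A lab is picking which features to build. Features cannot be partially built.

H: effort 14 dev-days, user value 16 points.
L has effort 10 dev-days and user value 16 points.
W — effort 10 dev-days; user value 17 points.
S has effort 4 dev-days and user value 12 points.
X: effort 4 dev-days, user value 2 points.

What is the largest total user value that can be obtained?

33

L + W: effort 10 + 10 = 20 ≤ 20, user value 16 + 17 = 33.
L + S + X: effort 10 + 4 + 4 = 18 ≤ 20, user value 16 + 12 + 2 = 30.
W + S + X: effort 10 + 4 + 4 = 18 ≤ 20, user value 17 + 12 + 2 = 31.
Best is L and W with total user value 33.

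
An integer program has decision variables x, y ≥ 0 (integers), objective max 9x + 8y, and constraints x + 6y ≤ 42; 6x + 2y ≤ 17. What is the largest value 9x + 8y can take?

56

(x,y)=(0,7) is feasible, giving 56.
(x,y)=(1,5) is feasible, giving 49.
The best lattice point is (0,7), giving 56.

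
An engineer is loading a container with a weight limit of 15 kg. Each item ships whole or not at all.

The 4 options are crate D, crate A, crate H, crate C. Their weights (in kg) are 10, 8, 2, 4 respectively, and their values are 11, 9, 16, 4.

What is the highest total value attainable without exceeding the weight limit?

29

Take crate A, crate H, and crate C: weight 8 + 2 + 4 = 14 ≤ 15, value 9 + 16 + 4 = 29.
No other feasible combination does better.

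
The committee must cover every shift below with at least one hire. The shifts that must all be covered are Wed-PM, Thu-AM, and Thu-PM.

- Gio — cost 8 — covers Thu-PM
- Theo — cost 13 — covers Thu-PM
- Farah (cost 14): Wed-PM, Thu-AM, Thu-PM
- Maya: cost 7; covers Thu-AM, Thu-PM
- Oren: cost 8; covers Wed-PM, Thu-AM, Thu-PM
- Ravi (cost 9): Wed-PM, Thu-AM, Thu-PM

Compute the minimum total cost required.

This is an integer covering problem.
Oren alone covers Wed-PM, Thu-AM, Thu-PM — every shift.
Total cost: 8.
No cover costs less than 8.

8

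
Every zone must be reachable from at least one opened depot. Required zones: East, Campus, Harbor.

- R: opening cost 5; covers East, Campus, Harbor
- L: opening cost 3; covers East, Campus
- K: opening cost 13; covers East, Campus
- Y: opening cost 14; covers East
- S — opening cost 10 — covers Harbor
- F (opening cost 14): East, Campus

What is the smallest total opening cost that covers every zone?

R alone covers East, Campus, Harbor — every zone.
Total opening cost: 5.

5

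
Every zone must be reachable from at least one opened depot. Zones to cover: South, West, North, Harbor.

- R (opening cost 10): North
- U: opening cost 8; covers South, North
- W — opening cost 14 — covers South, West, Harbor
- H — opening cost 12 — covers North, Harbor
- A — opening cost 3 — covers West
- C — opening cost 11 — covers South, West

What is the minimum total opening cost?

22

The greedy cost-per-new-zone heuristic would pick A, U, and H for 23, but a cheaper cover exists.
Choose U and W: together they cover South, West, North, Harbor — every zone.
Total opening cost: 8 + 14 = 22.
No cover costs less than 22.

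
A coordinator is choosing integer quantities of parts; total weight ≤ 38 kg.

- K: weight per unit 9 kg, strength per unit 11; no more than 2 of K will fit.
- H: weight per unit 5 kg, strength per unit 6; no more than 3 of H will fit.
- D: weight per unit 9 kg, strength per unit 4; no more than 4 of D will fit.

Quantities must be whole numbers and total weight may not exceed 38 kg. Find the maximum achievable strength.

40

K has the best ratio (11/9); taking only K gives at most 2×11 = 22 (stopped by the supply cap of 2).
Mixing does better — 2×K and 3×H: weight 33 ≤ 38, strength 2·11 + 3·6 = 40.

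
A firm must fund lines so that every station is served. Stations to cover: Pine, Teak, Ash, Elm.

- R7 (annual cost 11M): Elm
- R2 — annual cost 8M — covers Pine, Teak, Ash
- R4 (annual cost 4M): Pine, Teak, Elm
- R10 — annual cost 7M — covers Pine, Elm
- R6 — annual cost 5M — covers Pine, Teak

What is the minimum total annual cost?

12

Choose R2 and R4: together they cover Pine, Teak, Ash, Elm — every station.
Total annual cost: 8 + 4 = 12.
No cover costs less than 12.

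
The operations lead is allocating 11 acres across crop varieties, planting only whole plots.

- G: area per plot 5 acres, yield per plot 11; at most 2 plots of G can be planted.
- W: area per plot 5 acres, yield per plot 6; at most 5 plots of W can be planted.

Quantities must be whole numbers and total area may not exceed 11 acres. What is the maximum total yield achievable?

2×G: area 10 ≤ 11, yield 2·11 = 22.
1×G and 1×W: area 10 ≤ 11, yield 1·11 + 1·6 = 17.
Best is 22.

22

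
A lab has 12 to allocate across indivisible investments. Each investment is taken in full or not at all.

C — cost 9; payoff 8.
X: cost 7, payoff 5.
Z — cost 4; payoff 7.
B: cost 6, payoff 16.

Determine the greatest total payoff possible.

23

B: cost 6 ≤ 12, payoff 16.
Z + B: cost 4 + 6 = 10 ≤ 12, payoff 7 + 16 = 23.
Best is Z and B with total payoff 23.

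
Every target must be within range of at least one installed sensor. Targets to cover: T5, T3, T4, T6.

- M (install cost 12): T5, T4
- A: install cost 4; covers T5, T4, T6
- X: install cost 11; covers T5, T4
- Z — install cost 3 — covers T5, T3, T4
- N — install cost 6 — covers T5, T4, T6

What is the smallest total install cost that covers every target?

Choose A and Z: together they cover T5, T3, T4, T6 — every target.
Total install cost: 4 + 3 = 7.
No cover costs less than 7.

7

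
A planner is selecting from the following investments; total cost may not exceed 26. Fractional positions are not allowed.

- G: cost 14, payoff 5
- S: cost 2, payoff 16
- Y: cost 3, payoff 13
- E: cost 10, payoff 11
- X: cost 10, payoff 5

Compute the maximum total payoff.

This is an integer program with binary decision variables.
Allowing fractional choices, the relaxed optimum would be about 45.4, but investments are indivisible.
S + Y + X: cost 2 + 3 + 10 = 15 ≤ 26, payoff 16 + 13 + 5 = 34.
S + Y + E: cost 2 + 3 + 10 = 15 ≤ 26, payoff 16 + 13 + 11 = 40.
S + Y + E + X: cost 2 + 3 + 10 + 10 = 25 ≤ 26, payoff 16 + 13 + 11 + 5 = 45.
Best is S, Y, E, and X with total payoff 45.

45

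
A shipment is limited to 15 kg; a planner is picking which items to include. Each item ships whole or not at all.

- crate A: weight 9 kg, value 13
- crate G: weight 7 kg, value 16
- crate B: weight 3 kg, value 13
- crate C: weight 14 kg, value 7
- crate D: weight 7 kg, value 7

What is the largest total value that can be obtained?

29

Allowing fractional choices, the relaxed optimum would be about 36.2, but items are indivisible.
crate A + crate B: weight 9 + 3 = 12 ≤ 15, value 13 + 13 = 26.
crate G + crate D: weight 7 + 7 = 14 ≤ 15, value 16 + 7 = 23.
crate G + crate B: weight 7 + 3 = 10 ≤ 15, value 16 + 13 = 29.
Best is crate G and crate B with total value 29.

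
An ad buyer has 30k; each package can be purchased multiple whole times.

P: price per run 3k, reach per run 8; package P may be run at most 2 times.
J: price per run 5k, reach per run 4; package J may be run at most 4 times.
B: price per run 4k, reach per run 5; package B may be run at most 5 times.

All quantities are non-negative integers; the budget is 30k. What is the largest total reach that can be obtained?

41

2×P, 1×J, and 4×B: price 27 ≤ 30, reach 2·8 + 1·4 + 4·5 = 40.
2×P and 5×B: price 26 ≤ 30, reach 2·8 + 5·5 = 41.
Best is 41.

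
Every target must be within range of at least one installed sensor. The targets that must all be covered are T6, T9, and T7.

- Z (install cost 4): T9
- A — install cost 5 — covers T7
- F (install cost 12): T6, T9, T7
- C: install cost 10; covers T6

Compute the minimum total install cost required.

12

This is an integer covering problem.
F alone covers T6, T9, T7 — every target.
Total install cost: 12.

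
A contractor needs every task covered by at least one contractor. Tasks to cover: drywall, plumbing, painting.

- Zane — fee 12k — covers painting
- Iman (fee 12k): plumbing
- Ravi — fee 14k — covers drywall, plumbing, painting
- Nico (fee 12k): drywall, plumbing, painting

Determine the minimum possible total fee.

Nico alone covers drywall, plumbing, painting — every task.
Total fee: 12.
No cover costs less than 12.

12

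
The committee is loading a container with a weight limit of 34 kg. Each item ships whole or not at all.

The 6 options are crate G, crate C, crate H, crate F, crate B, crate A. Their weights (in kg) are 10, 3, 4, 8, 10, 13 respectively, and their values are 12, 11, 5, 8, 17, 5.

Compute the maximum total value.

48

Allowing fractional choices, the relaxed optimum would be about 52.0, but items are indivisible.
crate G + crate C + crate F + crate B: weight 10 + 3 + 8 + 10 = 31 ≤ 34, value 12 + 11 + 8 + 17 = 48.
crate G + crate C + crate H + crate B: weight 10 + 3 + 4 + 10 = 27 ≤ 34, value 12 + 11 + 5 + 17 = 45.
Best is crate G, crate C, crate F, and crate B with total value 48.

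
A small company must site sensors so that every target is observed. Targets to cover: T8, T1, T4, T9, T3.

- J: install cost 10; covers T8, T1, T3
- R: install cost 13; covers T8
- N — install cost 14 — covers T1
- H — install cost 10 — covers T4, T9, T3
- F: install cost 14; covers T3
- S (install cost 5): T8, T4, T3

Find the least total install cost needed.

20

The greedy cost-per-new-target heuristic would pick S, J, and H for 25, but a cheaper cover exists.
Choose J and H: together they cover T8, T1, T4, T9, T3 — every target.
Total install cost: 10 + 10 = 20.
No cover costs less than 20.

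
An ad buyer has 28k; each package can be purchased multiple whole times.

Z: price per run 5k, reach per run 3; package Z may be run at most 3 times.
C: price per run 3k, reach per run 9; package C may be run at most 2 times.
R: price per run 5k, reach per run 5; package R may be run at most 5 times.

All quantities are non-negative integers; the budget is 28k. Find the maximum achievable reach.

C has the best ratio (9/3); taking only C gives at most 2×9 = 18 (stopped by the supply cap of 2).
Mixing does better — 2×C and 4×R: price 26 ≤ 28, reach 2·9 + 4·5 = 38.

38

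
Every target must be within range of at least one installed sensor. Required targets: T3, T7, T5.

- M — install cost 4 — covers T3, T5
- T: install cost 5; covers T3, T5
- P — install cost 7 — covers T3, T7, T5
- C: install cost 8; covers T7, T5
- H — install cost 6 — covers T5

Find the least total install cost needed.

7

This is an integer covering problem.
The greedy cost-per-new-target heuristic would pick M and P for 11, but a cheaper cover exists.
P alone covers T3, T7, T5 — every target.
Total install cost: 7.
No cover costs less than 7.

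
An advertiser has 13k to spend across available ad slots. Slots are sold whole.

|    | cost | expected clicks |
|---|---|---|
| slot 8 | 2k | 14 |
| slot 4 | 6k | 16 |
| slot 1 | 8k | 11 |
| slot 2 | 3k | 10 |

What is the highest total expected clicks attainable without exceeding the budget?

40

Allowing fractional choices, the relaxed optimum would be about 42.8, but ad slots are indivisible.
slot 8 + slot 4: cost 2 + 6 = 8 ≤ 13, expected clicks 14 + 16 = 30.
slot 8 + slot 1 + slot 2: cost 2 + 8 + 3 = 13 ≤ 13, expected clicks 14 + 11 + 10 = 35.
slot 8 + slot 4 + slot 2: cost 2 + 6 + 3 = 11 ≤ 13, expected clicks 14 + 16 + 10 = 40.
Best is slot 8, slot 4, and slot 2 with total expected clicks 40.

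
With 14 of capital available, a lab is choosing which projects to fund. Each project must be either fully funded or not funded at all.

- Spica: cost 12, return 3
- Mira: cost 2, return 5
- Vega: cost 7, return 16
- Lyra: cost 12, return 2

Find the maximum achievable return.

21

Treat it as a binary knapsack problem.
Take Mira and Vega: cost 2 + 7 = 9 ≤ 14, return 5 + 16 = 21.
No other feasible combination does better.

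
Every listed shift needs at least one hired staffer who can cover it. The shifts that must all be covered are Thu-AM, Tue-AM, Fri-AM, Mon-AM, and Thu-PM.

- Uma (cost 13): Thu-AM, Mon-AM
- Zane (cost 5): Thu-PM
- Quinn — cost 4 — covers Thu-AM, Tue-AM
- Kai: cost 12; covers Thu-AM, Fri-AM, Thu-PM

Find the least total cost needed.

29

The greedy cost-per-new-shift heuristic would pick Quinn, Zane, Kai, and Uma for 34, but a cheaper cover exists.
Choose Uma, Quinn, and Kai: together they cover Thu-AM, Tue-AM, Fri-AM, Mon-AM, Thu-PM — every shift.
Total cost: 13 + 4 + 12 = 29.
No cover costs less than 29.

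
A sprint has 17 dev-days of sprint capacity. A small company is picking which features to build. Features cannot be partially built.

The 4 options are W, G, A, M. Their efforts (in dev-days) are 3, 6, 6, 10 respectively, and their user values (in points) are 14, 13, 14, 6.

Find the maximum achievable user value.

41

Allowing fractional choices, the relaxed optimum would be about 42.2, but features are indivisible.
W + A: effort 3 + 6 = 9 ≤ 17, user value 14 + 14 = 28.
W + G + A: effort 3 + 6 + 6 = 15 ≤ 17, user value 14 + 13 + 14 = 41.
Best is W, G, and A with total user value 41.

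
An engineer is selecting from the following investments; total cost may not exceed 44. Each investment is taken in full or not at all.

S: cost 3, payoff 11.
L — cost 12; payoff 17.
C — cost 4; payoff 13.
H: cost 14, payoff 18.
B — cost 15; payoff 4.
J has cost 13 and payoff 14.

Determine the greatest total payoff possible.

62

Take L, C, H, and J: cost 12 + 4 + 14 + 13 = 43 ≤ 44, payoff 17 + 13 + 18 + 14 = 62.
No other feasible combination does better.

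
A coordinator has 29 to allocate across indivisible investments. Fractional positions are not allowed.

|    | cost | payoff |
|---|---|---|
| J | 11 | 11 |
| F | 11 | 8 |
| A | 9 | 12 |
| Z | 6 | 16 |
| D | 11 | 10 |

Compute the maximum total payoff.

This is a 0-1 knapsack instance.
A + Z + D: cost 9 + 6 + 11 = 26 ≤ 29, payoff 12 + 16 + 10 = 38.
J + A + Z: cost 11 + 9 + 6 = 26 ≤ 29, payoff 11 + 12 + 16 = 39.
J + Z + D: cost 11 + 6 + 11 = 28 ≤ 29, payoff 11 + 16 + 10 = 37.
Best is J, A, and Z with total payoff 39.

39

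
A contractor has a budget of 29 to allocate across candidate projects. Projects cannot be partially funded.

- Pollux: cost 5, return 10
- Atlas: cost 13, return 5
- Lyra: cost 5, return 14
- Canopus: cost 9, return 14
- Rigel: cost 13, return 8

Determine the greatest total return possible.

38

Allowing fractional choices, the relaxed optimum would be about 44.2, but projects are indivisible.
Lyra + Canopus + Rigel: cost 5 + 9 + 13 = 27 ≤ 29, return 14 + 14 + 8 = 36.
Atlas + Lyra + Canopus: cost 13 + 5 + 9 = 27 ≤ 29, return 5 + 14 + 14 = 33.
Pollux + Lyra + Canopus: cost 5 + 5 + 9 = 19 ≤ 29, return 10 + 14 + 14 = 38.
Best is Pollux, Lyra, and Canopus with total return 38.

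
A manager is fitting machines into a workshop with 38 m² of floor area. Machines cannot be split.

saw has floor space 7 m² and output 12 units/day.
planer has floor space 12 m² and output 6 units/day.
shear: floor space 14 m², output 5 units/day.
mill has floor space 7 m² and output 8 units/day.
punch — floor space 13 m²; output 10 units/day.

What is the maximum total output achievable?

30

Take saw, mill, and punch: floor space 7 + 7 + 13 = 27 ≤ 38, output 12 + 8 + 10 = 30.
No other feasible combination does better.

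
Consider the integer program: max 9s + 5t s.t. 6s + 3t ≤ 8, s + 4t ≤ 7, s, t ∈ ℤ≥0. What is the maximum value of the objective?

The continuous relaxation peaks at (0.524, 1.62) with value 12.81; rounding to a feasible lattice point costs some objective.
(s,t)=(1,0) is feasible, giving 9.
(s,t)=(0,1) is feasible, giving 5.
(s,t)=(0,0) is feasible, giving 0.
Maximum is 9 at (s,t)=(1,0).

9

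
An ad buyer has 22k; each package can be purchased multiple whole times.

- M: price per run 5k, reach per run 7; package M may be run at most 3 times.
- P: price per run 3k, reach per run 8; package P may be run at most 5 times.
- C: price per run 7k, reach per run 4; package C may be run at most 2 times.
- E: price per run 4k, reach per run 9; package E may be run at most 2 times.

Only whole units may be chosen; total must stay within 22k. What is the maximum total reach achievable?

50

P has the best ratio (8/3); taking only P gives at most 5×8 = 40 (stopped by the supply cap of 5).
Mixing does better — 4×P and 2×E: price 20 ≤ 22, reach 4·8 + 2·9 = 50.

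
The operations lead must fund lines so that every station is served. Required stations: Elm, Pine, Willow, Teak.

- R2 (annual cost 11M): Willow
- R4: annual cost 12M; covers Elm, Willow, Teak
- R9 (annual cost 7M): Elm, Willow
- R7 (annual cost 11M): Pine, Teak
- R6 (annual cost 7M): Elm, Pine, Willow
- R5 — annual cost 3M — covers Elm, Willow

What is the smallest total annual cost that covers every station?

14

Choose R7 and R5: together they cover Elm, Pine, Willow, Teak — every station.
Total annual cost: 11 + 3 = 14.
No cover costs less than 14.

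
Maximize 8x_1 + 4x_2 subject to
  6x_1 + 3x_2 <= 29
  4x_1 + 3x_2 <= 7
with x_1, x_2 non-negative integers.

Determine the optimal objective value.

12

Relaxing integrality, the LP optimum is 14.00 at (x_1,x_2) = (1.75, 0), which is not an integer point.
(x_1,x_2)=(1,1): 6·1+3·1=9≤29, 4·1+3·1=7≤7, objective 12.
(x_1,x_2)=(0,2): 6·0+3·2=6≤29, 4·0+3·2=6≤7, objective 8.
Maximum is 12 at (x_1,x_2)=(1,1).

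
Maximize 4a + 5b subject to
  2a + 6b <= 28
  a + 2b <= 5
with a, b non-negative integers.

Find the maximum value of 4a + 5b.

20

(a,b)=(5,0): 2·5+6·0=10≤28, 1·5+2·0=5≤5, objective 20.
(a,b)=(4,0): 2·4+6·0=8≤28, 1·4+2·0=4≤5, objective 16.
No feasible integer point exceeds 20.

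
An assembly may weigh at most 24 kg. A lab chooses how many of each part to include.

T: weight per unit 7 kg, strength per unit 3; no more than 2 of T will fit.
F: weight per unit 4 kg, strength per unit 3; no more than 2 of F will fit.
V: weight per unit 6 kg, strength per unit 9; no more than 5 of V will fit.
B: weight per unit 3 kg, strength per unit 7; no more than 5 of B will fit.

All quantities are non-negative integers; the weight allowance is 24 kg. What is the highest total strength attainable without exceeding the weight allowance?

46

2×V and 4×B: weight 24 ≤ 24, strength 2·9 + 4·7 = 46.
1×V and 5×B: weight 21 ≤ 24, strength 1·9 + 5·7 = 44.
Best is 46.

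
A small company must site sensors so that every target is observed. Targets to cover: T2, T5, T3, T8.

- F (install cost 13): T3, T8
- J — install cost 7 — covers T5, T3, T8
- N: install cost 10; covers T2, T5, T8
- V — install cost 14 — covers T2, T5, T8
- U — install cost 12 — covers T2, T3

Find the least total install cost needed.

Choose J and N: together they cover T2, T5, T3, T8 — every target.
Total install cost: 7 + 10 = 17.
No cover costs less than 17.

17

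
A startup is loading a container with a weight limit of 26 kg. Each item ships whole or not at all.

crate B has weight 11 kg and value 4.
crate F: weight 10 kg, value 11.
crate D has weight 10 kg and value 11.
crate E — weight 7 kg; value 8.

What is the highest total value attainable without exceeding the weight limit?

22

Treat it as a binary knapsack problem.
Allowing fractional choices, the relaxed optimum would be about 28.9, but items are indivisible.
crate F + crate E: weight 10 + 7 = 17 ≤ 26, value 11 + 8 = 19.
crate D + crate E: weight 10 + 7 = 17 ≤ 26, value 11 + 8 = 19.
crate F + crate D: weight 10 + 10 = 20 ≤ 26, value 11 + 11 = 22.
Best is crate F and crate D with total value 22.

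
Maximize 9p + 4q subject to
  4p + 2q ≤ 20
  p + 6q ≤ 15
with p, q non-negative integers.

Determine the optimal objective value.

45

(p,q)=(5,0) is feasible, giving 45.
(p,q)=(4,1) is feasible, giving 40.
No feasible integer point exceeds 45.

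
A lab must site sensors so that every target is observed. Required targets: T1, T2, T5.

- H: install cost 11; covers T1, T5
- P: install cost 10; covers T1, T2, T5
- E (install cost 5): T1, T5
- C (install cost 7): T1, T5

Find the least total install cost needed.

This is an integer covering problem.
The greedy cost-per-new-target heuristic would pick E and P for 15, but a cheaper cover exists.
P alone covers T1, T2, T5 — every target.
Total install cost: 10.
No cover costs less than 10.

10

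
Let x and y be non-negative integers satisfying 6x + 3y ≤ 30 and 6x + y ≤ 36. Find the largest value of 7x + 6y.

(x,y)=(0,10): 6·0+3·10=30≤30, 6·0+1·10=10≤36, objective 60.
(x,y)=(0,9): 6·0+3·9=27≤30, 6·0+1·9=9≤36, objective 54.
The best lattice point is (0,10), giving 60.

60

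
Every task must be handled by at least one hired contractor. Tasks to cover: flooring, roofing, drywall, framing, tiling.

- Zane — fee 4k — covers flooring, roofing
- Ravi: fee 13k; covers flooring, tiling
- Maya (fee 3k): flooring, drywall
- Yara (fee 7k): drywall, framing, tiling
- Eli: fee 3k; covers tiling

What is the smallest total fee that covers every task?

11

The greedy cost-per-new-task heuristic would pick Maya, Eli, Zane, and Yara for 17, but a cheaper cover exists.
Choose Zane and Yara: together they cover flooring, roofing, drywall, framing, tiling — every task.
Total fee: 4 + 7 = 11.
No cover costs less than 11.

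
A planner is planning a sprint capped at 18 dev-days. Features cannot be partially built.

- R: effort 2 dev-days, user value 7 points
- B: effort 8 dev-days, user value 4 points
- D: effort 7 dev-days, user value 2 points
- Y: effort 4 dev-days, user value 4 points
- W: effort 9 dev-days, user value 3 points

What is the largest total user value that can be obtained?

Allowing fractional choices, the relaxed optimum would be about 16.3, but features are indivisible.
R + Y + W: effort 2 + 4 + 9 = 15 ≤ 18, user value 7 + 4 + 3 = 14.
R + B + Y: effort 2 + 8 + 4 = 14 ≤ 18, user value 7 + 4 + 4 = 15.
Best is R, B, and Y with total user value 15.

15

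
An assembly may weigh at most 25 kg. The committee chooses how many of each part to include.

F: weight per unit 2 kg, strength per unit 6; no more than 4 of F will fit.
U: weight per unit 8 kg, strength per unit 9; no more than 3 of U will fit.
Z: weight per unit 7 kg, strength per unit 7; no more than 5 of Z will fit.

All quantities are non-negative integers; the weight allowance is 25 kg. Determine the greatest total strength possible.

42

4×F, 1×U, and 1×Z: weight 23 ≤ 25, strength 4·6 + 1·9 + 1·7 = 40.
4×F and 2×U: weight 24 ≤ 25, strength 4·6 + 2·9 = 42.
Best is 42.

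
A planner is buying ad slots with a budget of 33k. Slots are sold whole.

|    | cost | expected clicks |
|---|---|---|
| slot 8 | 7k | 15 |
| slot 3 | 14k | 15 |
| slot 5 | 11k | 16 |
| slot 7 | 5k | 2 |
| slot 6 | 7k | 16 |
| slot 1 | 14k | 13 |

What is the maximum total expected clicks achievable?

This is an integer program with binary decision variables.
Allowing fractional choices, the relaxed optimum would be about 55.6, but ad slots are indivisible.
slot 8 + slot 5 + slot 7 + slot 6: cost 7 + 11 + 5 + 7 = 30 ≤ 33, expected clicks 15 + 16 + 2 + 16 = 49.
slot 8 + slot 5 + slot 6: cost 7 + 11 + 7 = 25 ≤ 33, expected clicks 15 + 16 + 16 = 47.
slot 8 + slot 3 + slot 7 + slot 6: cost 7 + 14 + 5 + 7 = 33 ≤ 33, expected clicks 15 + 15 + 2 + 16 = 48.
Best is slot 8, slot 5, slot 7, and slot 6 with total expected clicks 49.

49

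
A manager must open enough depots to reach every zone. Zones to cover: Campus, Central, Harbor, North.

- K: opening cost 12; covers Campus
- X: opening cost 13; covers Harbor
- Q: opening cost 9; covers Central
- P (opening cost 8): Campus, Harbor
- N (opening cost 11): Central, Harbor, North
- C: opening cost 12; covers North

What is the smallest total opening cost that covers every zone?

19

This is an integer covering problem.
Choose P and N: together they cover Campus, Central, Harbor, North — every zone.
Total opening cost: 8 + 11 = 19.
No cover costs less than 19.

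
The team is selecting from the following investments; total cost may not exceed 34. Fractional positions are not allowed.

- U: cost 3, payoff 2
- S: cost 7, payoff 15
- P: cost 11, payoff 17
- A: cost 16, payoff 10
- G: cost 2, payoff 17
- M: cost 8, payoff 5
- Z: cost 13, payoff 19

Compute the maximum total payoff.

68

Take S, P, G, and Z: cost 7 + 11 + 2 + 13 = 33 ≤ 34, payoff 15 + 17 + 17 + 19 = 68.
No other feasible combination does better.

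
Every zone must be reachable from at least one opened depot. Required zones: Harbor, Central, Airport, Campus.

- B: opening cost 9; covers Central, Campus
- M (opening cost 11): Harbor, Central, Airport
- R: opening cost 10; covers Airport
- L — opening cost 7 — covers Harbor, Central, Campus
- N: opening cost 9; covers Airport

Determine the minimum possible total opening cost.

Choose L and N: together they cover Harbor, Central, Airport, Campus — every zone.
Total opening cost: 7 + 9 = 16.
No cover costs less than 16.

16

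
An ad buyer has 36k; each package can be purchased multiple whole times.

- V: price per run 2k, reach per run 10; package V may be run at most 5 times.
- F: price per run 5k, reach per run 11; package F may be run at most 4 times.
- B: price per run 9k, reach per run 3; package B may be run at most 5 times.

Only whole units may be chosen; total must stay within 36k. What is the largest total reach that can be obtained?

94

Take 5×V and 4×F: price 30 ≤ 36, reach 5·10 + 4·11 = 94.
V has the best ratio (10/2) and is taken to its limit of 5; remaining capacity is filled optimally with the others.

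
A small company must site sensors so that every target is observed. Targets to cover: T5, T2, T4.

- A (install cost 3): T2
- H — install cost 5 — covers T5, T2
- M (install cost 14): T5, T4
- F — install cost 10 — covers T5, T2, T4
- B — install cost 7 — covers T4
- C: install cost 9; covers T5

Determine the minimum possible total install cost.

This is an integer covering problem.
The greedy cost-per-new-target heuristic would pick H and B for 12, but a cheaper cover exists.
F alone covers T5, T2, T4 — every target.
Total install cost: 10.
No cover costs less than 10.

10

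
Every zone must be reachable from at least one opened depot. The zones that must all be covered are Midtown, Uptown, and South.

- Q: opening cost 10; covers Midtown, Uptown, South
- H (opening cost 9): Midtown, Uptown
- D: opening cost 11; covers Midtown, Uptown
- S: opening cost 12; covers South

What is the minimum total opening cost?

Q alone covers Midtown, Uptown, South — every zone.
Total opening cost: 10.
No cover costs less than 10.

10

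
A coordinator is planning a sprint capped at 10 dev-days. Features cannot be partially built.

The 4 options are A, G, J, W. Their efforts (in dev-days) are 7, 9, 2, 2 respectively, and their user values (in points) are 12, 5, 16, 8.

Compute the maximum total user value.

28

Treat it as a binary knapsack problem.
A + J: effort 7 + 2 = 9 ≤ 10, user value 12 + 16 = 28.
J + W: effort 2 + 2 = 4 ≤ 10, user value 16 + 8 = 24.
Best is A and J with total user value 28.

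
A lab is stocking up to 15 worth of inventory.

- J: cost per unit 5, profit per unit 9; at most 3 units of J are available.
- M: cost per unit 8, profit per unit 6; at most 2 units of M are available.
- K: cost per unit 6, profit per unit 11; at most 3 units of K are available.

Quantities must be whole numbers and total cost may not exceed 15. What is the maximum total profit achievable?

27

Take 3×J: cost 15 ≤ 15, profit 3·9 = 27.
No other integer combination yields more.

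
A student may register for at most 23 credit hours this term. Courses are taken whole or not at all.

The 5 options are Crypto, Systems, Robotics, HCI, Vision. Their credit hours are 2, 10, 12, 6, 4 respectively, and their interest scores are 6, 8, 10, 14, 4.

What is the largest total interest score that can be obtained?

Treat it as a binary knapsack problem.
Allowing fractional choices, the relaxed optimum would be about 33.2, but courses are indivisible.
Crypto + Robotics + HCI: credit hours 2 + 12 + 6 = 20 ≤ 23, interest score 6 + 10 + 14 = 30.
Crypto + Systems + HCI: credit hours 2 + 10 + 6 = 18 ≤ 23, interest score 6 + 8 + 14 = 28.
Crypto + Systems + HCI + Vision: credit hours 2 + 10 + 6 + 4 = 22 ≤ 23, interest score 6 + 8 + 14 + 4 = 32.
Best is Crypto, Systems, HCI, and Vision with total interest score 32.

32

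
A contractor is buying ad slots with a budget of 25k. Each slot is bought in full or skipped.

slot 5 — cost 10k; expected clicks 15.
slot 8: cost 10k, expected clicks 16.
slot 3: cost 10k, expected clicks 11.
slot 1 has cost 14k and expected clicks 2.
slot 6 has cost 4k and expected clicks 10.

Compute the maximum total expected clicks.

41

Treat it as a binary knapsack problem.
Allowing fractional choices, the relaxed optimum would be about 42.1, but ad slots are indivisible.
slot 5 + slot 3 + slot 6: cost 10 + 10 + 4 = 24 ≤ 25, expected clicks 15 + 11 + 10 = 36.
slot 8 + slot 3 + slot 6: cost 10 + 10 + 4 = 24 ≤ 25, expected clicks 16 + 11 + 10 = 37.
slot 5 + slot 8 + slot 6: cost 10 + 10 + 4 = 24 ≤ 25, expected clicks 15 + 16 + 10 = 41.
Best is slot 5, slot 8, and slot 6 with total expected clicks 41.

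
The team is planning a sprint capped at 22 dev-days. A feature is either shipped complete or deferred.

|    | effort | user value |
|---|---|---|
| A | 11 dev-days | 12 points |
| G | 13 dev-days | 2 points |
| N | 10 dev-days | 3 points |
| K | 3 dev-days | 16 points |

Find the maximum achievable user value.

28

Allowing fractional choices, the relaxed optimum would be about 30.4, but features are indivisible.
A + K: effort 11 + 3 = 14 ≤ 22, user value 12 + 16 = 28.
N + K: effort 10 + 3 = 13 ≤ 22, user value 3 + 16 = 19.
Best is A and K with total user value 28.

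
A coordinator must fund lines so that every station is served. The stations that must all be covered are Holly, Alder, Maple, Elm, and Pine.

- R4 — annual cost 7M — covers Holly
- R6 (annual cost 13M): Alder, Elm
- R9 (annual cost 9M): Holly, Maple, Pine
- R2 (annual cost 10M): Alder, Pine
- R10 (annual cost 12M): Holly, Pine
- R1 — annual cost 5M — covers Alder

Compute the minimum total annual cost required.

22

The greedy cost-per-new-station heuristic would pick R9, R1, and R6 for 27, but a cheaper cover exists.
Choose R6 and R9: together they cover Holly, Alder, Maple, Elm, Pine — every station.
Total annual cost: 13 + 9 = 22.
No cover costs less than 22.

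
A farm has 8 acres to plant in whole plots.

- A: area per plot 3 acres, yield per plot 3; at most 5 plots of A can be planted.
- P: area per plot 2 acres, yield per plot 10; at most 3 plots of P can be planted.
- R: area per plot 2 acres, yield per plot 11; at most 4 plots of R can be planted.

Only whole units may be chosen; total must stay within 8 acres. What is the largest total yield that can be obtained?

44

Take 4×R: area 8 ≤ 8, yield 4·11 = 44.
R has the best ratio (11/2) and is taken to its limit of 4; remaining capacity is filled optimally with the others.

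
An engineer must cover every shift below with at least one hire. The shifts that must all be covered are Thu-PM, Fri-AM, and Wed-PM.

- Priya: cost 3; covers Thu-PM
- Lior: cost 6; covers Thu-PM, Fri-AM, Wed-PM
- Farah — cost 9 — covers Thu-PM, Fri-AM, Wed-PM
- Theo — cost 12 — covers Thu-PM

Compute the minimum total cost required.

Lior alone covers Thu-PM, Fri-AM, Wed-PM — every shift.
Total cost: 6.
No cover costs less than 6.

6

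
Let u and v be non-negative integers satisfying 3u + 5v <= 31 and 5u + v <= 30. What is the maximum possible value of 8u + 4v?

52

(u,v)=(5,3): 3·5+5·3=30≤31, 5·5+1·3=28≤30, objective 52.
(u,v)=(5,2): 3·5+5·2=25≤31, 5·5+1·2=27≤30, objective 48.
(u,v)=(4,3): 3·4+5·3=27≤31, 5·4+1·3=23≤30, objective 44.
No feasible integer point exceeds 52.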